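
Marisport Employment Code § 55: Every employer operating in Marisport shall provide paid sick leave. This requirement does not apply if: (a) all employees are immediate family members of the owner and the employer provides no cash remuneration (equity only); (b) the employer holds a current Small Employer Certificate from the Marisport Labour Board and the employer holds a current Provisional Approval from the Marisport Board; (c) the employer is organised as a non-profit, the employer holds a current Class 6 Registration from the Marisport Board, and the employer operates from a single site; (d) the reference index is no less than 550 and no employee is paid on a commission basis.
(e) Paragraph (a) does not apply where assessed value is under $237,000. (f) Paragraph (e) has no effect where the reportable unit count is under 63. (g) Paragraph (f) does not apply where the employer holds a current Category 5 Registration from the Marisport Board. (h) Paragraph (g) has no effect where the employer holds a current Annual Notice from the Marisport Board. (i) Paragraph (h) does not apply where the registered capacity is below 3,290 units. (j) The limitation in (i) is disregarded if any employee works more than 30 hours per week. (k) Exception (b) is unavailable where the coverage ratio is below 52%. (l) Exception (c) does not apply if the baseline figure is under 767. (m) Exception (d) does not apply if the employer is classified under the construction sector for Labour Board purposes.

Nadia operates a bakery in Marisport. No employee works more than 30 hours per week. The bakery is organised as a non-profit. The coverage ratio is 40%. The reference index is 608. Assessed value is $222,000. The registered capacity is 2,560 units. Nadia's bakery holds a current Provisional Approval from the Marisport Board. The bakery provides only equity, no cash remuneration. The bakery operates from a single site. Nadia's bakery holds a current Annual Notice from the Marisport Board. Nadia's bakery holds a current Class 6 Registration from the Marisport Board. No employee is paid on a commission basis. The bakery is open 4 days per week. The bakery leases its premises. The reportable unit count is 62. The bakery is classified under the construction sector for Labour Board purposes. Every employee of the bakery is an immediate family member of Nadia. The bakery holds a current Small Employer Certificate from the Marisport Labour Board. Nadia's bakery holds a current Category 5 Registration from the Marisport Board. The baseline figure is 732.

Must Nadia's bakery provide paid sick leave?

Yes — Nadia's bakery must provide paid sick leave.

Exception (a): every employee is an immediate family member; remuneration is equity-only — every condition holds. But: (e) is engaged — assessed value is $222,000, under the $237,000 limit. (f) is engaged (the reportable unit count is 62, under the 63 limit), but is set aside by (g): (g) applies — a current Category 5 Registration is held. (h) applies (a current Annual Notice is held), but is overridden by (i): (i) operates against (h): the registered capacity is 2,560 units, below the 3,290 units limit. (j) does not operate here (no employee exceeds 30 hours/week), so (i) stands. (a) is therefore removed.
Exception (b) is satisfied on its face — a current Small Employer Certificate is held; a current Provisional Approval is held. But: (k) operates against (b): the coverage ratio is 40%, below the 52% limit. So (b) is unavailable.
Exception (c)'s conditions are all satisfied: the employer is a non-profit; a current Class 6 Registration is held; the employer operates from a single site. But applying paragraph (l): (l) operates against (c): the baseline figure is 732, under the 767 limit. (c) is therefore removed.
All of (d)'s requirements are met (the reference index is 608, meeting the 550 threshold; no employee is paid on commission). But applying paragraph (m): (m) operates against (d): the bakery is classified under the construction sector. Exception (d) does not apply.
None of the exceptions is available; § 55 applies in full.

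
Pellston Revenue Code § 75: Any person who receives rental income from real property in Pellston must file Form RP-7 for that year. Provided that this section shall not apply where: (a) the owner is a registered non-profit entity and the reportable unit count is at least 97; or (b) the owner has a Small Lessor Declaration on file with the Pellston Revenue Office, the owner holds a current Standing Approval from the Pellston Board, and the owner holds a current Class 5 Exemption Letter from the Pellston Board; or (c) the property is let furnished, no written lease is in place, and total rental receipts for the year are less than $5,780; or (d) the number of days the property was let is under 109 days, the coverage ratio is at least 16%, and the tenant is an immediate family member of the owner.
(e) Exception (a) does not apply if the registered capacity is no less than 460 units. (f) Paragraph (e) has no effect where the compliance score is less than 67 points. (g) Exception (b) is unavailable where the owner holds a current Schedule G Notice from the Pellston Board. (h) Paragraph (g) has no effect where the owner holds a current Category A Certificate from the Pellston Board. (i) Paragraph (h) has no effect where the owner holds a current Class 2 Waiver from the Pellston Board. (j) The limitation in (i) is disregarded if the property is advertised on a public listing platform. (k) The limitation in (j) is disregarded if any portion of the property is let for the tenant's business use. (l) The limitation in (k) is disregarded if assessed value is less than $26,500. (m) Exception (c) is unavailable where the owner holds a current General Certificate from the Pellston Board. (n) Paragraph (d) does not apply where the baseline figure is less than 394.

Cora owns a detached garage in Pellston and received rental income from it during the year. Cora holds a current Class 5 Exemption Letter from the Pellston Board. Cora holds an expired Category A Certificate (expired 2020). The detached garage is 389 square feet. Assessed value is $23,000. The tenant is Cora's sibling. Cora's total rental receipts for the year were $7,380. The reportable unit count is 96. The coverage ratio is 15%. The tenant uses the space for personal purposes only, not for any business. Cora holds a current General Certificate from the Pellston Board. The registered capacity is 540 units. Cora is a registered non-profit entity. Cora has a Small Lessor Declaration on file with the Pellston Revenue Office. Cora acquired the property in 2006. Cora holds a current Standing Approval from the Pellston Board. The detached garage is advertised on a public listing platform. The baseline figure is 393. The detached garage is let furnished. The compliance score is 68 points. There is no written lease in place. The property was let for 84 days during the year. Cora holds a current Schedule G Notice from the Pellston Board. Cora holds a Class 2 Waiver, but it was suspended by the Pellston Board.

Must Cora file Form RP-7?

Exception (a) requires that the reportable unit count is at least 97; but the reportable unit count is 96, short of 97, so (a) is unavailable.
All of (b)'s requirements are met (a Small Lessor Declaration is on file; a current Standing Approval is held; a current Class 5 Exemption Letter is held). But applying paragraphs (g)–(l): (g) applies — a current Schedule G Notice is held. (h) is not engaged (the Category A Certificate is not current), so (g) stands. (b) is therefore removed.
Exception (c) does not apply: total rental receipts for the year are $7,380, not less than $5,780.
Exception (d) does not apply: the coverage ratio is 15%, short of 16%.
No exception is made out. Cora falls within the general rule.

Yes — Cora must file Form RP-7.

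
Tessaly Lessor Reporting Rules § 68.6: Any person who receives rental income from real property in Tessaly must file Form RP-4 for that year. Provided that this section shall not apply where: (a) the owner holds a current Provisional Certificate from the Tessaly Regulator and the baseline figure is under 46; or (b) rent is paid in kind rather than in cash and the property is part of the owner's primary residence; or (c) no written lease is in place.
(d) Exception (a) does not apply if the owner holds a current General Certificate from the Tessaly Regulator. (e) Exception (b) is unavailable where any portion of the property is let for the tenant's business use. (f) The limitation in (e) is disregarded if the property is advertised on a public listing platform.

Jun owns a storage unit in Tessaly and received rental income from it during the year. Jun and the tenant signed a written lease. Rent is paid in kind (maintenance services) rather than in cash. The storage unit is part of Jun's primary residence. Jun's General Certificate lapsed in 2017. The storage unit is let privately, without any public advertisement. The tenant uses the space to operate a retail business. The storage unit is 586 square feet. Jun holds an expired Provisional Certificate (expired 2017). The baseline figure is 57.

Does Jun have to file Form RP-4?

Yes — Jun must file Form RP-4.

Exception (a) does not apply: there is no Provisional Certificate in force.
Exception (b) is satisfied on its face — rent is paid in kind; the storage unit is part of the primary residence. Turning to paragraphs (e)–(f): (e) applies — the space is let for business use. (f), which would lift (e), is inapplicable — the property is let privately without advertisement. Exception (b) does not apply.
Exception (c) does not apply: a written lease is in place.
No exception displaces § 68.6.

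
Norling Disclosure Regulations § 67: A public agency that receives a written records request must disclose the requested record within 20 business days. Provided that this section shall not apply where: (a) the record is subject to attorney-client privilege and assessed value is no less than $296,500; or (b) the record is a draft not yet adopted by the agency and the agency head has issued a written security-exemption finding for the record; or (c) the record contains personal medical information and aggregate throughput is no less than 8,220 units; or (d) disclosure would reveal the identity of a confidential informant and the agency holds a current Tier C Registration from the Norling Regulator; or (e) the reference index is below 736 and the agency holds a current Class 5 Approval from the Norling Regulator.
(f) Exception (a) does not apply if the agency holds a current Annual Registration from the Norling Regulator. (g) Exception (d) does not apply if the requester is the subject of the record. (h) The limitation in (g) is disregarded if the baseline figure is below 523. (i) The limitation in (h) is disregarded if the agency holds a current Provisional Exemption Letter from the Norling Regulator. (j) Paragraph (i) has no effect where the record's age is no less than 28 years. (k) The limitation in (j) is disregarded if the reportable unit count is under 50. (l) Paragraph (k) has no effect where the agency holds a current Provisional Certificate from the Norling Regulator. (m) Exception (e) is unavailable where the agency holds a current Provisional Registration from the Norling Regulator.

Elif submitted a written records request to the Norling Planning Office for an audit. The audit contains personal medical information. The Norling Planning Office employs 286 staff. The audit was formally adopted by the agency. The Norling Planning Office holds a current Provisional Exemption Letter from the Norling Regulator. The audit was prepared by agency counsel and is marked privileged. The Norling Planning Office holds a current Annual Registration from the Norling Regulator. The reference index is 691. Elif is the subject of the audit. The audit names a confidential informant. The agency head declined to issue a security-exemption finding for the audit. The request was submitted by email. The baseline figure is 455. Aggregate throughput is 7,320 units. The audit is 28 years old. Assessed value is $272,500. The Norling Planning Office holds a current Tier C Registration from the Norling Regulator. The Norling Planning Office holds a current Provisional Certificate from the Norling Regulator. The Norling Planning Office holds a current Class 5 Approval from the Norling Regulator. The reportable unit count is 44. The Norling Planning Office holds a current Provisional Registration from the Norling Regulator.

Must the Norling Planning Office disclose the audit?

No — exception (d) applies; the Norling Planning Office is not required to disclose the audit.

Exception (a) fails — assessed value is $272,500, short of $296,500.
Exception (b) requires that the record is a draft not yet adopted by the agency; but the audit has been formally adopted, so (b) is unavailable.
Exception (c) does not apply: aggregate throughput is 7,320 units, short of 8,220 units.
Exception (d) is satisfied on its face — the audit names a confidential informant; a current Tier C Registration is held. Under paragraphs (g)–(l): (g) is triggered (Elif is the subject of the audit), but is displaced by (h): (h) applies — the baseline figure is 455, below the 523 limit. (i) would limit (h) — a current Provisional Exemption Letter is held — but (j) sets (i) aside: (j) operates — the record's age is 28 years, meeting the 28 years threshold. (k) applies (the reportable unit count is 44, under the 50 limit), but is displaced by (l): (l) operates against (k): a current Provisional Certificate is held. (d) remains available.
Exception (e): the reference index is 691, below the 736 limit; a current Class 5 Approval is held — every condition holds. Turning to paragraph (m): (m) operates — a current Provisional Registration is held. So (e) is unavailable.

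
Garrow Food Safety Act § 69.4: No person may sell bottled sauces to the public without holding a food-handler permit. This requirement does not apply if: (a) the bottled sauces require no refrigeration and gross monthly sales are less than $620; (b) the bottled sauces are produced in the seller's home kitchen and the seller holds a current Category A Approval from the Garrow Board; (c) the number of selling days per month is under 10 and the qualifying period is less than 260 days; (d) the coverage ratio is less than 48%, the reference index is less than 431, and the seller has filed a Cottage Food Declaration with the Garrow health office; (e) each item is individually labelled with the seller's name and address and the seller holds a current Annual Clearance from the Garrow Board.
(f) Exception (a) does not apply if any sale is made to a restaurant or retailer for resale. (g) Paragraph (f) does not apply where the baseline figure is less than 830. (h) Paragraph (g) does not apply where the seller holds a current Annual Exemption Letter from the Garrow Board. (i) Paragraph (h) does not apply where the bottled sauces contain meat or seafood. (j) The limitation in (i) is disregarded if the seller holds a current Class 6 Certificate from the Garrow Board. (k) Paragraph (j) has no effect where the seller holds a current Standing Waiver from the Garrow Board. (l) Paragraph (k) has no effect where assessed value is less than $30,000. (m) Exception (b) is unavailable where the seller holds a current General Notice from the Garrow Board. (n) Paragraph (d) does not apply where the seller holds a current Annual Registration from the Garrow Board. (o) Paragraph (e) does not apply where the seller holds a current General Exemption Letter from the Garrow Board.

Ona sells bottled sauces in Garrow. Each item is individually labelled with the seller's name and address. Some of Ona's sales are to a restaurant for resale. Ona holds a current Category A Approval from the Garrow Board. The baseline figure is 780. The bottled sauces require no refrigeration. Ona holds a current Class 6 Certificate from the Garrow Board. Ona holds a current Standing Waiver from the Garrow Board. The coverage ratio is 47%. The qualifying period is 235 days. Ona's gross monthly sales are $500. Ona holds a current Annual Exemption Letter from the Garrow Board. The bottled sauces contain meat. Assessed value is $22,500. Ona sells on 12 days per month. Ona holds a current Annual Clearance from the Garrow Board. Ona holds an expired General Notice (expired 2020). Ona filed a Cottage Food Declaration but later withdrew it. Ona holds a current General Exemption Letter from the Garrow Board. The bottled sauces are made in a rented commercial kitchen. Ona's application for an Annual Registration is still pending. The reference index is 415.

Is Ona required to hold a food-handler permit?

Yes — Ona must hold a food-handler permit.

Exception (a): the bottled sauces are shelf-stable; gross monthly sales are $500, less than the $620 limit — every condition holds. However, paragraphs (f)–(l) must be considered: (f) is engaged — some sales are to a restaurant for resale. (g) is triggered (the baseline figure is 780, less than the 830 limit), but is set aside by (h): (h) operates against (g): a current Annual Exemption Letter is held. (i) would limit (h) — the bottled sauces contain meat — but (j) sets (i) aside: (j) applies — a current Class 6 Certificate is held. (k) is engaged (a current Standing Waiver is held), but yields to (l): (l) is triggered — assessed value is $22,500, less than the $30,000 limit. (a) is therefore removed.
Exception (b) does not apply: the bottled sauces are made in a commercial kitchen, not a home kitchen.
Exception (c) requires that the number of selling days per month is under 10; but the number of selling days per month is 12, not under 10, so (c) is unavailable.
Exception (d) does not apply: the Cottage Food Declaration was withdrawn.
All of (e)'s requirements are met (items are individually labelled; a current Annual Clearance is held). Turning to paragraph (o): (o) operates against (e): a current General Exemption Letter is held. Exception (e) does not apply.
Every exception is unavailable, so the rule governs.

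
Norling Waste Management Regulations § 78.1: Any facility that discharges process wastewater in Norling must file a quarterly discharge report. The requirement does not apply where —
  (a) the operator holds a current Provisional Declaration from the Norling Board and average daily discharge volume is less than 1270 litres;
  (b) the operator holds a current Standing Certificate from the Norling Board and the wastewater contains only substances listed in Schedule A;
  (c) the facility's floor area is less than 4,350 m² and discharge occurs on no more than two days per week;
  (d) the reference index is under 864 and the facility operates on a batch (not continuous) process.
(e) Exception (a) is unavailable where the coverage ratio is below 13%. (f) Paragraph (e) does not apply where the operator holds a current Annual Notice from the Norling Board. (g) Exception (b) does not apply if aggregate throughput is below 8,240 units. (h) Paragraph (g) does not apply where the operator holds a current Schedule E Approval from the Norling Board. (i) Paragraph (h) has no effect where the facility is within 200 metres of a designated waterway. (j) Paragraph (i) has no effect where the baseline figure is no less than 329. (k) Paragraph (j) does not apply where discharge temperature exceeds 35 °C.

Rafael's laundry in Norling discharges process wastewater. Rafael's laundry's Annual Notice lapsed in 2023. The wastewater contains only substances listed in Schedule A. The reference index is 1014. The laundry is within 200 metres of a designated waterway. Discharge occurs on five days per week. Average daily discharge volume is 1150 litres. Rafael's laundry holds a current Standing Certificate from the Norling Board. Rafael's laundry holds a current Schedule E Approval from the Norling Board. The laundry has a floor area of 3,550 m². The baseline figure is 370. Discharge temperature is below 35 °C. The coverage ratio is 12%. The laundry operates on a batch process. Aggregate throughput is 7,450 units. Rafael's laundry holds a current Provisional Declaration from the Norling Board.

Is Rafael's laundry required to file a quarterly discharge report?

No — exception (b) applies; Rafael's laundry is not required to file a quarterly discharge report.

Exception (a) is satisfied on its face — a current Provisional Declaration is held; average daily discharge volume is 1150 litres, less than the 1270 litres limit. But applying paragraphs (e)–(f): (e) operates against (a): the coverage ratio is 12%, below the 13% limit. (f), which would lift (e), is not triggered — no current Annual Notice is held. Exception (a) does not apply.
Exception (b) is satisfied on its face — a current Standing Certificate is held; the wastewater is Schedule-A-only. Under paragraphs (g)–(k): (g) would limit (b) — aggregate throughput is 7,450 units, below the 8,240 units limit — but (h) sets (g) aside: (h) is engaged — a current Schedule E Approval is held. (i) would limit (h) — the laundry is within 200 m of a designated waterway — but (j) sets (i) aside: (j) is engaged — the baseline figure is 370, meeting the 329 threshold. (k) is not engaged (discharge temperature is below 35 °C), so (j) stands. Exception (b) stands.
Exception (c) requires that discharge occurs on no more than two days per week; but discharge occurs on five days per week, so (c) is unavailable.
Exception (d) requires that the reference index is under 864; but the reference index is 1,014, not under 864, so (d) is unavailable.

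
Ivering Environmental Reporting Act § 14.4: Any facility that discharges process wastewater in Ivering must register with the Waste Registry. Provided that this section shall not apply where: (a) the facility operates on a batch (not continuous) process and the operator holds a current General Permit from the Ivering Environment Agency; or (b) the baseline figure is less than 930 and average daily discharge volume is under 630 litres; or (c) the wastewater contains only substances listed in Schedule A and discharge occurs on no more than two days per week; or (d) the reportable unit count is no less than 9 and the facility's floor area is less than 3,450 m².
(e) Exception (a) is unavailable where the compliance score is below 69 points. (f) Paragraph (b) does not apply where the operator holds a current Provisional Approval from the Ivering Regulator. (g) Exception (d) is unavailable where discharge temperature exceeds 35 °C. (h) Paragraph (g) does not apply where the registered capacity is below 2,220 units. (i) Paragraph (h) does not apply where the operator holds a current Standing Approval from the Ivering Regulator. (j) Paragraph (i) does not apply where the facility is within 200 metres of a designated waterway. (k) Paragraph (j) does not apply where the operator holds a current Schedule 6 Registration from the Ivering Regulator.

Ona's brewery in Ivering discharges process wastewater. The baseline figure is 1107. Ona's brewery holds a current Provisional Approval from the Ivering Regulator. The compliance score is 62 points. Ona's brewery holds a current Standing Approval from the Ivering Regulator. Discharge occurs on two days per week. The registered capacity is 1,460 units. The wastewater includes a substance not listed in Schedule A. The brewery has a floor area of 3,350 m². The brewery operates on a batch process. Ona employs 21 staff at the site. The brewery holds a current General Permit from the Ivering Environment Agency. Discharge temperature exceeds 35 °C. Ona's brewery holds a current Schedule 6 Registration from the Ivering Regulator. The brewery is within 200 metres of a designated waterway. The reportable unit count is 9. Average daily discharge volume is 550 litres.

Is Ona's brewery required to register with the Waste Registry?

Yes — Ona's brewery must register with the Waste Registry.

All of (a)'s requirements are met (the facility operates on a batch process; a current General Permit is held). But applying paragraph (e): (e) operates — the compliance score is 62 points, below the 69 points limit. So (a) is unavailable.
Exception (b) fails — the baseline figure is 1,107, not less than 930.
Exception (c) does not apply: the wastewater includes a non-Schedule-A substance.
All of (d)'s requirements are met (the reportable unit count is 9, meeting the 9 threshold; the facility's floor area is 3,350 m², less than the 3,450 m² limit). But applying paragraphs (g)–(k): (g) is engaged — discharge temperature exceeds 35 °C. (h) is triggered (the registered capacity is 1,460 units, below the 2,220 units limit), but is overridden by (i): (i) operates against (h): a current Standing Approval is held. (j) applies (the brewery is within 200 m of a designated waterway), but is itself disapplied by (k): (k) operates against (j): a current Schedule 6 Registration is held. (d) is therefore removed.
No exception is made out. Ona's brewery falls within the general rule.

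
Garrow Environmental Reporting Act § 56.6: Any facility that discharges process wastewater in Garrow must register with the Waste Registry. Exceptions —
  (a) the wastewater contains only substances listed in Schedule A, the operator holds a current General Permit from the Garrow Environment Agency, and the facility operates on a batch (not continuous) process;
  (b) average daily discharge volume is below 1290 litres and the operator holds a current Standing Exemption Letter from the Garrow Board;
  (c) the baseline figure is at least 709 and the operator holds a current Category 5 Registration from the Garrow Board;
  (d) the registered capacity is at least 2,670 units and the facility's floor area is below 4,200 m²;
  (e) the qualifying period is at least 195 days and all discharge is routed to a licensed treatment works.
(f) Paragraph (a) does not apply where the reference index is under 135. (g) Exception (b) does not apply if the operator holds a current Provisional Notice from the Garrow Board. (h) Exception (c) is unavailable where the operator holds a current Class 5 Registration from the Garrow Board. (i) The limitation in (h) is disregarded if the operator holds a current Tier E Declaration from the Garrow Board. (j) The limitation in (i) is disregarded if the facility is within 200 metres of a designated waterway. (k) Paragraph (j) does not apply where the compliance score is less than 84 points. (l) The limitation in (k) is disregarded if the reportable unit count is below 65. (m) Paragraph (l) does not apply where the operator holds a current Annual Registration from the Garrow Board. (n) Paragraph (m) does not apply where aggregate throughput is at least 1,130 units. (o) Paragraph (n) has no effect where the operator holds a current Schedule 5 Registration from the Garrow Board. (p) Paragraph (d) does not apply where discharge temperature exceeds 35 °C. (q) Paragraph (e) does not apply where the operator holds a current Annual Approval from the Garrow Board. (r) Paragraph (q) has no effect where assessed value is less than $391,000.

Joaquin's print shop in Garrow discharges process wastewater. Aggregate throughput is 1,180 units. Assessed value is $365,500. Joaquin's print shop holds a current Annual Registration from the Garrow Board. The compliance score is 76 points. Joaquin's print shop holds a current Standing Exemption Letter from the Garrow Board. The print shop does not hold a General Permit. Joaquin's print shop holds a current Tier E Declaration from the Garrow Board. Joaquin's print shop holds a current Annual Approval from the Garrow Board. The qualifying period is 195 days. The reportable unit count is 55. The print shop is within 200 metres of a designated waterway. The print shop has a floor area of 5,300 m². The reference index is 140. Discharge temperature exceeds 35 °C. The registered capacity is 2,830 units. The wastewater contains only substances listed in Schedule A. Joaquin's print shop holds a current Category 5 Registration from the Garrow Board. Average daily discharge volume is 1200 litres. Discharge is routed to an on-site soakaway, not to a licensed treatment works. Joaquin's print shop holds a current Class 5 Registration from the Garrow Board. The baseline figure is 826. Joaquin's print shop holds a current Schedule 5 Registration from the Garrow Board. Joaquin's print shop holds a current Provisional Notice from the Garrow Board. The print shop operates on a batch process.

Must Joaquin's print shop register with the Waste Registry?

Exception (a) requires that the operator holds a current General Permit from the Garrow Environment Agency; but no General Permit is held, so (a) is unavailable.
All of (b)'s requirements are met (average daily discharge volume is 1200 litres, below the 1290 litres limit; a current Standing Exemption Letter is held). Turning to paragraph (g): (g) applies — a current Provisional Notice is held. Exception (b) does not apply.
All of (c)'s requirements are met (the baseline figure is 826, meeting the 709 threshold; a current Category 5 Registration is held). As to paragraphs (h)–(o): (h) operates (a current Class 5 Registration is held), but is overridden by (i): (i) operates against (h): a current Tier E Declaration is held. (j) would limit (i) — the print shop is within 200 m of a designated waterway — but (k) sets (j) aside: (k) applies — the compliance score is 76 points, less than the 84 points limit. (l) would limit (k) — the reportable unit count is 55, below the 65 limit — but (m) sets (l) aside: (m) applies — a current Annual Registration is held. (n) would limit (m) — aggregate throughput is 1,180 units, meeting the 1,130 units threshold — but (o) sets (n) aside: (o) operates against (n): a current Schedule 5 Registration is held. (c) remains available.
Exception (d) fails — the facility's floor area is 5,300 m², not below 4,200 m².
Exception (e) fails — discharge is not routed to a licensed treatment works.

No — exception (c) applies; Joaquin's print shop is not required to register with the Waste Registry.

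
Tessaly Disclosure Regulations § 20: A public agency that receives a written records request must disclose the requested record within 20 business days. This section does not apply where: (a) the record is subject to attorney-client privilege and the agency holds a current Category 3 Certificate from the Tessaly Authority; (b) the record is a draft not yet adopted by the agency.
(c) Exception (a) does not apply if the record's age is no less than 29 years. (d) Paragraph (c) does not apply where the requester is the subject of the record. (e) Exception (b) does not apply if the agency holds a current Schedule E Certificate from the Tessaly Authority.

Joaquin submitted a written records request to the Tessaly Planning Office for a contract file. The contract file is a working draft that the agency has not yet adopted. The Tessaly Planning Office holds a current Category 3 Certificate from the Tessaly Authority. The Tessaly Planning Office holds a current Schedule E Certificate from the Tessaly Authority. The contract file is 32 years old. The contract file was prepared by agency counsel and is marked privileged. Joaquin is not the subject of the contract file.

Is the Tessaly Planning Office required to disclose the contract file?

Yes — the Tessaly Planning Office must disclose the contract file.

Exception (a) is satisfied on its face — the contract file is privileged; a current Category 3 Certificate is held. But: (c) operates against (a): the record's age is 32 years, meeting the 29 years threshold. (d) does not operate here (Joaquin is not the subject of the contract file), so (c) stands. (a) is therefore removed.
Exception (b): the contract file is an unadopted draft — every condition holds. But: (e) operates against (b): a current Schedule E Certificate is held. Exception (b) does not apply.
No exception is made out. the Tessaly Planning Office falls within the general rule.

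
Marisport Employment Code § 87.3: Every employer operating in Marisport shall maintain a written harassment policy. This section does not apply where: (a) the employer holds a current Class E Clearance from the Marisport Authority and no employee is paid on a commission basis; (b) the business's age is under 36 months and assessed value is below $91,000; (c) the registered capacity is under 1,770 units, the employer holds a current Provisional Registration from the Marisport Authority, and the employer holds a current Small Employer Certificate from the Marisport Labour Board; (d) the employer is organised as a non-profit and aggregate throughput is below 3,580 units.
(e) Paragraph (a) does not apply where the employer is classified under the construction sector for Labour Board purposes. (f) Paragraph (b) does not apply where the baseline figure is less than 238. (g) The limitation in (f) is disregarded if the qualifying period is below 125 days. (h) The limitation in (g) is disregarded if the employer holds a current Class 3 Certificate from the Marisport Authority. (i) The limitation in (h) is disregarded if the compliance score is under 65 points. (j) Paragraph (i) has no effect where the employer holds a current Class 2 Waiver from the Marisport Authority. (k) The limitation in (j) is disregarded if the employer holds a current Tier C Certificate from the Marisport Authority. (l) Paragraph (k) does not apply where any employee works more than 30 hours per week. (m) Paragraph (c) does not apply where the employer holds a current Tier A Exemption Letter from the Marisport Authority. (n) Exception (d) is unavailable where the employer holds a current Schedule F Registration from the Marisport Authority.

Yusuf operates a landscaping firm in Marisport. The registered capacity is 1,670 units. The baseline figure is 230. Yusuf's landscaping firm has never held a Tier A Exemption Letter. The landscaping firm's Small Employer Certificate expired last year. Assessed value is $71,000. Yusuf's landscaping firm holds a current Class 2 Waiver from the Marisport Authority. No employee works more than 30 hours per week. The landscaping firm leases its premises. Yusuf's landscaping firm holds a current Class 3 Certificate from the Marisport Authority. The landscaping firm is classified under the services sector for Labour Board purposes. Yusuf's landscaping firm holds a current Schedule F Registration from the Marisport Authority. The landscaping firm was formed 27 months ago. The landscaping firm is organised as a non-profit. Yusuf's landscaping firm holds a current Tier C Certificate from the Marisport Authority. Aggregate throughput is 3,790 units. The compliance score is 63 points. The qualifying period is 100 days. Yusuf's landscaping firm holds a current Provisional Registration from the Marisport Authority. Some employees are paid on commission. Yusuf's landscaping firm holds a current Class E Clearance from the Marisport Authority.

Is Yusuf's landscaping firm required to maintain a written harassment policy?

Exception (a) does not apply: some employees are paid on commission.
Exception (b): the business's age is 27 months, under the 36 months limit; assessed value is $71,000, below the $91,000 limit — every condition holds. Under paragraphs (f)–(l): (f) would limit (b) — the baseline figure is 230, less than the 238 limit — but (g) sets (f) aside: (g) is engaged — the qualifying period is 100 days, below the 125 days limit. (h) would limit (g) — a current Class 3 Certificate is held — but (i) sets (h) aside: (i) operates against (h): the compliance score is 63 points, under the 65 points limit. (j) would limit (i) — a current Class 2 Waiver is held — but (k) sets (j) aside: (k) applies — a current Tier C Certificate is held. (l), which would lift (k), is not engaged — no employee exceeds 30 hours/week. Exception (b) stands.
Exception (c) requires that the employer holds a current Small Employer Certificate from the Marisport Labour Board; but the Small Employer Certificate has expired, so (c) is unavailable.
Exception (d) requires that aggregate throughput is below 3,580 units; but aggregate throughput is 3,790 units, not below 3,580 units, so (d) is unavailable.

No — exception (b) applies; Yusuf's landscaping firm is not required to maintain a written harassment policy.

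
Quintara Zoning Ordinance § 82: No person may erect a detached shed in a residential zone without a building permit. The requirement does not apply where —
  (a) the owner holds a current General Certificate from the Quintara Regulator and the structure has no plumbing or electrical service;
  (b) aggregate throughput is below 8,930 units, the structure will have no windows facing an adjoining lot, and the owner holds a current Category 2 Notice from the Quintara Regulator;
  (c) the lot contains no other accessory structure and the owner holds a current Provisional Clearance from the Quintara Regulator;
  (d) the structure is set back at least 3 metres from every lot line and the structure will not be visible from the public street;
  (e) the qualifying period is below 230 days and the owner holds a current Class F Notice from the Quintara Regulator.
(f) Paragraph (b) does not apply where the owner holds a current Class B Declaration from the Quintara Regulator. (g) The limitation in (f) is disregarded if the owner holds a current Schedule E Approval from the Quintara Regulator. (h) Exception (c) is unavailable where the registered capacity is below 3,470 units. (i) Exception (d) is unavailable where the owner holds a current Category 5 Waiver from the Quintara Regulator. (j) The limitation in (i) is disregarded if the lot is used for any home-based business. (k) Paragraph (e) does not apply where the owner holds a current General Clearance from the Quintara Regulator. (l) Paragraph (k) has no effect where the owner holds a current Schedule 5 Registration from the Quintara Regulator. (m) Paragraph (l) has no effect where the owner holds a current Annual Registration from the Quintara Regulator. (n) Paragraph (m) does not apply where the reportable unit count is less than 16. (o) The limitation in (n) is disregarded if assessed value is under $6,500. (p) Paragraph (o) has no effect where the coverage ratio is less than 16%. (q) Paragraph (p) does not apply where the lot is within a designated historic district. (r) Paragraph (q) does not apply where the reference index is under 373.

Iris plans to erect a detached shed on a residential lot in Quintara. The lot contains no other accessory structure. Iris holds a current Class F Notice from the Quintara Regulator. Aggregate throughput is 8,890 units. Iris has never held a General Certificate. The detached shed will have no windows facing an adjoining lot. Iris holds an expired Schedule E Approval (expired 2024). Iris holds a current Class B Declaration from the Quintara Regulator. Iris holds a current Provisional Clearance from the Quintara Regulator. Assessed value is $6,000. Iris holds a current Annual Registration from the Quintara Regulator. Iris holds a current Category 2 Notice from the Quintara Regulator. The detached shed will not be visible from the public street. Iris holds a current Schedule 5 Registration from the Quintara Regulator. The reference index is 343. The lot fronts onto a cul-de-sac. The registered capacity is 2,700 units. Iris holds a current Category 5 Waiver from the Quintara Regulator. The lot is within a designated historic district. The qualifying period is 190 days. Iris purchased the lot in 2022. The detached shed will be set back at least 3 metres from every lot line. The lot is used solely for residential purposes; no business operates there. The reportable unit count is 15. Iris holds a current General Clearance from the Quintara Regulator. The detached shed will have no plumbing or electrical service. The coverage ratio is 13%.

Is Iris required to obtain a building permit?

No — exception (e) applies; Iris does not need a building permit.

Exception (a) fails — the General Certificate is not current.
Exception (b) is satisfied on its face — aggregate throughput is 8,890 units, below the 8,930 units limit; no windows face an adjoining lot; a current Category 2 Notice is held. Turning to paragraphs (f)–(g): (f) operates against (b): a current Class B Declaration is held. (g), which would lift (f), is not triggered — the Schedule E Approval is not current. (b) is therefore removed.
All of (c)'s requirements are met (the lot has no other accessory structure; a current Provisional Clearance is held). But applying paragraph (h): (h) is engaged — the registered capacity is 2,700 units, below the 3,470 units limit. So (c) is unavailable.
Exception (d): the setback is at least 3 m on every side; the structure will not be visible from the street — every condition holds. However, paragraphs (i)–(j) must be considered: (i) operates against (d): a current Category 5 Waiver is held. (j), which would lift (i), is not triggered — the lot is solely residential. So (d) is unavailable.
Exception (e): the qualifying period is 190 days, below the 230 days limit; a current Class F Notice is held — every condition holds. Considering the limiting provisions: (k) would limit (e) — a current General Clearance is held — but (l) sets (k) aside: (l) operates against (k): a current Schedule 5 Registration is held. (m) would limit (l) — a current Annual Registration is held — but (n) sets (m) aside: (n) operates — the reportable unit count is 15, less than the 16 limit. (o) is triggered (assessed value is $6,000, under the $6,500 limit), but is overridden by (p): (p) is engaged — the coverage ratio is 13%, less than the 16% limit. (q) would limit (p) — the lot is in a historic district — but (r) sets (q) aside: (r) operates — the reference index is 343, under the 373 limit. (e) remains available.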